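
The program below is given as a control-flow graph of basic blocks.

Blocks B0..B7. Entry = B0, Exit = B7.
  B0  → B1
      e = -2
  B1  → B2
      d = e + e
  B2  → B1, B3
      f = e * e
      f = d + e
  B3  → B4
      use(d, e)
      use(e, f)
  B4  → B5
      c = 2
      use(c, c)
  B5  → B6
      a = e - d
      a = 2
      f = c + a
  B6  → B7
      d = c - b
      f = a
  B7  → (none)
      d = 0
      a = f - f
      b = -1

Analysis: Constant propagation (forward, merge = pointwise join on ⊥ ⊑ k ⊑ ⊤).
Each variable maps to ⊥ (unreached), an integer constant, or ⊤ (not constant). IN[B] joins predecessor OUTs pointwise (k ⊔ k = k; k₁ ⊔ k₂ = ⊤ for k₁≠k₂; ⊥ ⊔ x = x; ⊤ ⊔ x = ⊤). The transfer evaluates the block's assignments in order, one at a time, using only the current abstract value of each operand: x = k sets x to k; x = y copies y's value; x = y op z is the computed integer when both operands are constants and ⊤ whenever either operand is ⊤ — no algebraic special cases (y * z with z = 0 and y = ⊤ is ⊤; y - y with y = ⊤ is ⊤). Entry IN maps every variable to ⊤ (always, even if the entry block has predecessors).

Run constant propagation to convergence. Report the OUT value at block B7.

Answer: {a: 0, b: -1, c: 2, d: 0, e: -2, f: 2}

Derivation:
Fixpoint table:
  B0: | IN=(all ⊤) | OUT={e:-2; rest ⊤}
  B1: | IN={e:-2; rest ⊤} | OUT={d:-4, e:-2; rest ⊤}
  B2: | IN={d:-4, e:-2; rest ⊤} | OUT={d:-4, e:-2, f:-6; rest ⊤}
  B3: | IN={d:-4, e:-2, f:-6; rest ⊤} | OUT={d:-4, e:-2, f:-6; rest ⊤}
  B4: | IN={d:-4, e:-2, f:-6; rest ⊤} | OUT={c:2, d:-4, e:-2, f:-6; rest ⊤}
  B5: | IN={c:2, d:-4, e:-2, f:-6; rest ⊤} | OUT={a:2, c:2, d:-4, e:-2, f:4; rest ⊤}
  B6: | IN={a:2, c:2, d:-4, e:-2, f:4; rest ⊤} | OUT={a:2, c:2, e:-2, f:2; rest ⊤}
  B7: | IN={a:2, c:2, e:-2, f:2; rest ⊤} | OUT={a:0, b:-1, c:2, d:0, e:-2, f:2; rest ⊤}

Merge at B7: IN[B7] = OUT[B6] = {a: 2, b: ⊤, c: 2, d: ⊤, e: -2, f: 2}
Applying B7's transfer function to that IN value gives OUT[B7] (row B7 above).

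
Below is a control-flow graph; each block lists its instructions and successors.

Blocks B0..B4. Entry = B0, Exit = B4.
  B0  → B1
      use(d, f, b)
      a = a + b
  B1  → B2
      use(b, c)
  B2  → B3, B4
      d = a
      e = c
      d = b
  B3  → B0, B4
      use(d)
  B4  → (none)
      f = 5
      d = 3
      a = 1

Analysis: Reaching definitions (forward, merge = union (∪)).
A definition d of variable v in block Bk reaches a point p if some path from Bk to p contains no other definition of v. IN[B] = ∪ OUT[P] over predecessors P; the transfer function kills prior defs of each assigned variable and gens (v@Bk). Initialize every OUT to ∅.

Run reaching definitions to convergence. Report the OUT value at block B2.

Per-block solution:
  B0:  IN={a@B0, d@B2, e@B2}  OUT={a@B0, d@B2, e@B2}
  B1:  IN={a@B0, d@B2, e@B2}  OUT={a@B0, d@B2, e@B2}
  B2:  IN={a@B0, d@B2, e@B2}  OUT={a@B0, d@B2, e@B2}
  B3:  IN={a@B0, d@B2, e@B2}  OUT={a@B0, d@B2, e@B2}
  B4:  IN={a@B0, d@B2, e@B2}  OUT={a@B4, d@B4, e@B2, f@B4}

Merge at B2: IN[B2] = OUT[B1] = {a@B0, d@B2, e@B2}
Applying B2's transfer function to that IN value gives OUT[B2] (row B2 above).

Answer: {a@B0, d@B2, e@B2}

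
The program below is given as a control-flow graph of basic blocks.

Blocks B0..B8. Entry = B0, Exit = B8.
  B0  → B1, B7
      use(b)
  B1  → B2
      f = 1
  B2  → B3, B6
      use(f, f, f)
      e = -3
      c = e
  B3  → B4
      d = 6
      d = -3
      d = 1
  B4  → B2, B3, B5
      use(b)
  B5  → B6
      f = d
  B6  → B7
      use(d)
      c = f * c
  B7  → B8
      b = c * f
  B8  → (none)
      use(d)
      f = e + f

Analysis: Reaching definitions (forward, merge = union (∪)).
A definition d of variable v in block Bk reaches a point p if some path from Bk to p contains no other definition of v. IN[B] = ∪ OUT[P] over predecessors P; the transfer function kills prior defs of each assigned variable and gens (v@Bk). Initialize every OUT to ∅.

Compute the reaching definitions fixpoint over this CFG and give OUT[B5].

Converged values:
  B0: | IN={} | OUT={}
  B1: | IN={} | OUT={f@B1}
  B2: | IN={c@B2, d@B3, e@B2, f@B1} | OUT={c@B2, d@B3, e@B2, f@B1}
  B3: | IN={c@B2, d@B3, e@B2, f@B1} | OUT={c@B2, d@B3, e@B2, f@B1}
  B4: | IN={c@B2, d@B3, e@B2, f@B1} | OUT={c@B2, d@B3, e@B2, f@B1}
  B5: | IN={c@B2, d@B3, e@B2, f@B1} | OUT={c@B2, d@B3, e@B2, f@B5}
  B6: | IN={c@B2, d@B3, e@B2, f@B1, f@B5} | OUT={c@B6, d@B3, e@B2, f@B1, f@B5}
  B7: | IN={c@B6, d@B3, e@B2, f@B1, f@B5} | OUT={b@B7, c@B6, d@B3, e@B2, f@B1, f@B5}
  B8: | IN={b@B7, c@B6, d@B3, e@B2, f@B1, f@B5} | OUT={b@B7, c@B6, d@B3, e@B2, f@B8}

Merge at B5: IN[B5] = OUT[B4] = {c@B2, d@B3, e@B2, f@B1}
Applying B5's transfer function to that IN value gives OUT[B5] (row B5 above).

Answer: {c@B2, d@B3, e@B2, f@B5}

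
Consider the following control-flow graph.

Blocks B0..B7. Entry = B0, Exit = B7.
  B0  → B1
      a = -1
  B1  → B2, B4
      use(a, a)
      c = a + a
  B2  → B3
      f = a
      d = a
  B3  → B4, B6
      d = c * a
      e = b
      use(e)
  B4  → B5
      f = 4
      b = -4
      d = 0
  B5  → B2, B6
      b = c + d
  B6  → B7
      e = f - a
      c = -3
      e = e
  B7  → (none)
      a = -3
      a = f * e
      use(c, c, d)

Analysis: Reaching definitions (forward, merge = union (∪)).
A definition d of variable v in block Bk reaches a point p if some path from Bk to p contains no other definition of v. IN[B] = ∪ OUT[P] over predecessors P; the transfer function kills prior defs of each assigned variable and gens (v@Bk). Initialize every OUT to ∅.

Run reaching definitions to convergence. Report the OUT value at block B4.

Answer: {a@B0, b@B4, c@B1, d@B4, e@B3, f@B4}

Trace:
Per-block solution:
  B0: | IN={} | OUT={a@B0}
  B1: | IN={a@B0} | OUT={a@B0, c@B1}
  B2: | IN={a@B0, b@B5, c@B1, d@B4, e@B3, f@B4} | OUT={a@B0, b@B5, c@B1, d@B2, e@B3, f@B2}
  B3: | IN={a@B0, b@B5, c@B1, d@B2, e@B3, f@B2} | OUT={a@B0, b@B5, c@B1, d@B3, e@B3, f@B2}
  B4: | IN={a@B0, b@B5, c@B1, d@B3, e@B3, f@B2} | OUT={a@B0, b@B4, c@B1, d@B4, e@B3, f@B4}
  B5: | IN={a@B0, b@B4, c@B1, d@B4, e@B3, f@B4} | OUT={a@B0, b@B5, c@B1, d@B4, e@B3, f@B4}
  B6: | IN={a@B0, b@B5, c@B1, d@B3, d@B4, e@B3, f@B2, f@B4} | OUT={a@B0, b@B5, c@B6, d@B3, d@B4, e@B6, f@B2, f@B4}
  B7: | IN={a@B0, b@B5, c@B6, d@B3, d@B4, e@B6, f@B2, f@B4} | OUT={a@B7, b@B5, c@B6, d@B3, d@B4, e@B6, f@B2, f@B4}

Merge at B4: IN[B4] = OUT[B1] ⊔ OUT[B3] = {a@B0, b@B5, c@B1, d@B3, e@B3, f@B2}
Applying B4's transfer function to that IN value gives OUT[B4] (row B4 above).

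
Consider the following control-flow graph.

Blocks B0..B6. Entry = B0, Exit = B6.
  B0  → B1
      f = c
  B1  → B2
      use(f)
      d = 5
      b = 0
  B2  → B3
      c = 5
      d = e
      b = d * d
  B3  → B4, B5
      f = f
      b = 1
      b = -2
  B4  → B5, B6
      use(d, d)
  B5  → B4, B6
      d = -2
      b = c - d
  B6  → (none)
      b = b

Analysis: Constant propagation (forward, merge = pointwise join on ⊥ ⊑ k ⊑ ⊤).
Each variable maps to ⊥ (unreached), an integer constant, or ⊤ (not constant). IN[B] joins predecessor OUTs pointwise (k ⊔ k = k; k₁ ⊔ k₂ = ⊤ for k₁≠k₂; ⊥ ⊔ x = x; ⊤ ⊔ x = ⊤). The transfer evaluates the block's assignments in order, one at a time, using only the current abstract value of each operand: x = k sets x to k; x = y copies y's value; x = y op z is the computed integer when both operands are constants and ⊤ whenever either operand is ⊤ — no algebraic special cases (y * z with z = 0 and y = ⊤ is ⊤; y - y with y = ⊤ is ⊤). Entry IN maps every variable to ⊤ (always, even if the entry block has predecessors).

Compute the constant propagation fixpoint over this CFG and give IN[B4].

Fixpoint table:
  B0:   IN=(all ⊤)   OUT=(all ⊤)
  B1:   IN=(all ⊤)   OUT={b:0, d:5; rest ⊤}
  B2:   IN={b:0, d:5; rest ⊤}   OUT={c:5; rest ⊤}
  B3:   IN={c:5; rest ⊤}   OUT={b:-2, c:5; rest ⊤}
  B4:   IN={c:5; rest ⊤}   OUT={c:5; rest ⊤}
  B5:   IN={c:5; rest ⊤}   OUT={b:7, c:5, d:-2; rest ⊤}
  B6:   IN={c:5; rest ⊤}   OUT={c:5; rest ⊤}

Merge at B4: IN[B4] = OUT[B3] ⊔ OUT[B5] = {a: ⊤, b: ⊤, c: 5, d: ⊤, e: ⊤, f: ⊤}

Answer: {a: ⊤, b: ⊤, c: 5, d: ⊤, e: ⊤, f: ⊤}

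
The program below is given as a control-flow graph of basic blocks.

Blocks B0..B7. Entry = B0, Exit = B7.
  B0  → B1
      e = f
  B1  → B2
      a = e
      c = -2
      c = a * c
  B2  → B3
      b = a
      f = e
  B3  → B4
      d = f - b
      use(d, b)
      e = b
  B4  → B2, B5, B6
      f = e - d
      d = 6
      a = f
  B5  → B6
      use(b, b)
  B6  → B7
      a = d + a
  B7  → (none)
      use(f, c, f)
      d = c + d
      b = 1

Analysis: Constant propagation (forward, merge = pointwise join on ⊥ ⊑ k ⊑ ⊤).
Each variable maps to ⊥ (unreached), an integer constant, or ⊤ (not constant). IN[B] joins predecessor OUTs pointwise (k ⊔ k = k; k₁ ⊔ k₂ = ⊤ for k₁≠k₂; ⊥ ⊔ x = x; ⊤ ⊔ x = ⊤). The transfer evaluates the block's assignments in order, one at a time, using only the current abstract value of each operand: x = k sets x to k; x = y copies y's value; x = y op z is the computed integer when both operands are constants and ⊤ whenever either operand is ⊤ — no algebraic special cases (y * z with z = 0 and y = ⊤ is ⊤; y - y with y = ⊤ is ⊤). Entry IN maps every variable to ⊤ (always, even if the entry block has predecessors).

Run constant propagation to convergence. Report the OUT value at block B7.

Answer: {a: ⊤, b: 1, c: ⊤, d: ⊤, e: ⊤, f: ⊤}

Derivation:
Fixpoint table:
  B0:  IN=(all ⊤)  OUT=(all ⊤)
  B1:  IN=(all ⊤)  OUT=(all ⊤)
  B2:  IN=(all ⊤)  OUT=(all ⊤)
  B3:  IN=(all ⊤)  OUT=(all ⊤)
  B4:  IN=(all ⊤)  OUT={d:6; rest ⊤}
  B5:  IN={d:6; rest ⊤}  OUT={d:6; rest ⊤}
  B6:  IN={d:6; rest ⊤}  OUT={d:6; rest ⊤}
  B7:  IN={d:6; rest ⊤}  OUT={b:1; rest ⊤}

Merge at B7: IN[B7] = OUT[B6] = {a: ⊤, b: ⊤, c: ⊤, d: 6, e: ⊤, f: ⊤}
Applying B7's transfer function to that IN value gives OUT[B7] (row B7 above).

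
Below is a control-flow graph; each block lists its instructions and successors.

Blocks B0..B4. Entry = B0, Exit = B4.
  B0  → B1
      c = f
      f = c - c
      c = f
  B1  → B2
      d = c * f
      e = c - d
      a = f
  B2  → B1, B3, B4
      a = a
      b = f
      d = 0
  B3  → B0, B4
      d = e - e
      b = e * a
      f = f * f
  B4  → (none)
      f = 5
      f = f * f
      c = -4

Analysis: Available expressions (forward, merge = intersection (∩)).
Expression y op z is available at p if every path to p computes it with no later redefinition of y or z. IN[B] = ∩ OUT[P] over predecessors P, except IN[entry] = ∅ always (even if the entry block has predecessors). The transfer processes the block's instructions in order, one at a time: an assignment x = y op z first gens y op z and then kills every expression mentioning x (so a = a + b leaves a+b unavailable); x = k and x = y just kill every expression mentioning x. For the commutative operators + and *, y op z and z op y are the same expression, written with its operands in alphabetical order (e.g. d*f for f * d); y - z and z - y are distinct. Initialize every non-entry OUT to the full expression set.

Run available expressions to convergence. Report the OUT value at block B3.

Converged values:
  B0:   IN={}   OUT={}
  B1:   IN={}   OUT={c*f, c-d}
  B2:   IN={c*f, c-d}   OUT={c*f}
  B3:   IN={c*f}   OUT={a*e, e-e}
  B4:   IN={}   OUT={}

Merge at B3: IN[B3] = OUT[B2] = {c*f}
Applying B3's transfer function to that IN value gives OUT[B3] (row B3 above).

Answer: {a*e, e-e}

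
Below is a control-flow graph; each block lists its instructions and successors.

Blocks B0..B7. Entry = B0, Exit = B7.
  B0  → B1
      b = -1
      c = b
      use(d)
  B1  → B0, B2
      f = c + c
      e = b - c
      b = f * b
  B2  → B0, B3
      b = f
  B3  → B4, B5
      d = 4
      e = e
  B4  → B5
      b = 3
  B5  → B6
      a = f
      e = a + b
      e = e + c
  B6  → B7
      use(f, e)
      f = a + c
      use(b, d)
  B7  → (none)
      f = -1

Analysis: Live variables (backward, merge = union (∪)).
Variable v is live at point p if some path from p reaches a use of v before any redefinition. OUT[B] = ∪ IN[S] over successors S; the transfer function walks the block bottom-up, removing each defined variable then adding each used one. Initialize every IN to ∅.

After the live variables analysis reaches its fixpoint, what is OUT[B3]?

Fixpoint table:
  B0: | IN={d} | OUT={b, c, d}
  B1: | IN={b, c, d} | OUT={c, d, e, f}
  B2: | IN={c, d, e, f} | OUT={b, c, d, e, f}
  B3: | IN={b, c, e, f} | OUT={b, c, d, f}
  B4: | IN={c, d, f} | OUT={b, c, d, f}
  B5: | IN={b, c, d, f} | OUT={a, b, c, d, e, f}
  B6: | IN={a, b, c, d, e, f} | OUT={}
  B7: | IN={} | OUT={}

Merge at B3: OUT[B3] = IN[B4] ⊔ IN[B5] = {b, c, d, f}

Answer: {b, c, d, f}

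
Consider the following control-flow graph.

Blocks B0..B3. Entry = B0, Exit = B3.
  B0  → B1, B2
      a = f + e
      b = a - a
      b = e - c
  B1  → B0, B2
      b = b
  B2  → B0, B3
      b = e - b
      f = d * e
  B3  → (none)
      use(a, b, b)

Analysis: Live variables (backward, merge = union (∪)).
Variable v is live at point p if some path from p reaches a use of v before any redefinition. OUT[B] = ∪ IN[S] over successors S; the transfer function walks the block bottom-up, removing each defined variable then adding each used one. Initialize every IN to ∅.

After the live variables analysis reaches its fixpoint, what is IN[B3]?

Fixpoint table:
  B0: | IN={c, d, e, f} | OUT={a, b, c, d, e, f}
  B1: | IN={a, b, c, d, e, f} | OUT={a, b, c, d, e, f}
  B2: | IN={a, b, c, d, e} | OUT={a, b, c, d, e, f}
  B3: | IN={a, b} | OUT={}

B3 is the boundary node: OUT[B3] = {}
Applying B3's transfer function to that OUT value gives IN[B3] (row B3 above).

Answer: {a, b}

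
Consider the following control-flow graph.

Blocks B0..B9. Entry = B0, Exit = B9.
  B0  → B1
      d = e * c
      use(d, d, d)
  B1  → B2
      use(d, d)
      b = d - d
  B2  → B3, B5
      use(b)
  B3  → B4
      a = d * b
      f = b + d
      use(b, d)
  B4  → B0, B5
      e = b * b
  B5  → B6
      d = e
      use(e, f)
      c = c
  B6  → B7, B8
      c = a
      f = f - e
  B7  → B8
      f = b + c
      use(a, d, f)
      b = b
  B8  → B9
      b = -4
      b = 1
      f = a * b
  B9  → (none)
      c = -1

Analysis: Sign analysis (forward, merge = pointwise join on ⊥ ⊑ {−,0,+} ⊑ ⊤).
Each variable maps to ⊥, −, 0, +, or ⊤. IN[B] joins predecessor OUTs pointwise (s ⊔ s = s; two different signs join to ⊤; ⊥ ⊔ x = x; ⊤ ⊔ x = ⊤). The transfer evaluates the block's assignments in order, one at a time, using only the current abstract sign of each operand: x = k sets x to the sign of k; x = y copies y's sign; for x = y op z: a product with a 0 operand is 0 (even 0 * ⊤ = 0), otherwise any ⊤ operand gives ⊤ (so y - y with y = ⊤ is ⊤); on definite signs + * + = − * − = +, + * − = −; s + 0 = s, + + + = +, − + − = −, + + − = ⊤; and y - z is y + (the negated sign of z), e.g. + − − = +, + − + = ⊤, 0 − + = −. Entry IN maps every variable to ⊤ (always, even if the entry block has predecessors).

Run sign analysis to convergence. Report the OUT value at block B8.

Per-block solution:
  B0: | IN=(all ⊤) | OUT=(all ⊤)
  B1: | IN=(all ⊤) | OUT=(all ⊤)
  B2: | IN=(all ⊤) | OUT=(all ⊤)
  B3: | IN=(all ⊤) | OUT=(all ⊤)
  B4: | IN=(all ⊤) | OUT=(all ⊤)
  B5: | IN=(all ⊤) | OUT=(all ⊤)
  B6: | IN=(all ⊤) | OUT=(all ⊤)
  B7: | IN=(all ⊤) | OUT=(all ⊤)
  B8: | IN=(all ⊤) | OUT={b:+; rest ⊤}
  B9: | IN={b:+; rest ⊤} | OUT={b:+, c:-; rest ⊤}

Merge at B8: IN[B8] = OUT[B6] ⊔ OUT[B7] = {a: ⊤, b: ⊤, c: ⊤, d: ⊤, e: ⊤, f: ⊤}
Applying B8's transfer function to that IN value gives OUT[B8] (row B8 above).

Answer: {a: ⊤, b: +, c: ⊤, d: ⊤, e: ⊤, f: ⊤}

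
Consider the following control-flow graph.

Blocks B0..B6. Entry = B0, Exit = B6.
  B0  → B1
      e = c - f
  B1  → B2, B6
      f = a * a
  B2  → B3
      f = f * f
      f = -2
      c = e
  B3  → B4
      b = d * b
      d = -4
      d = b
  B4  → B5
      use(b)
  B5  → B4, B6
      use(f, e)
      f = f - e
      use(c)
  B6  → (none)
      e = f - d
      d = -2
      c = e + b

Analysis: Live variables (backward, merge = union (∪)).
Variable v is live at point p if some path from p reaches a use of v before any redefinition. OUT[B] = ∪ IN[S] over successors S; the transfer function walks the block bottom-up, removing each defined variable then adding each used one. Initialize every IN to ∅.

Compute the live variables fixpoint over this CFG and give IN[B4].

Converged values:
  B0:   IN={a, b, c, d, f}   OUT={a, b, d, e}
  B1:   IN={a, b, d, e}   OUT={b, d, e, f}
  B2:   IN={b, d, e, f}   OUT={b, c, d, e, f}
  B3:   IN={b, c, d, e, f}   OUT={b, c, d, e, f}
  B4:   IN={b, c, d, e, f}   OUT={b, c, d, e, f}
  B5:   IN={b, c, d, e, f}   OUT={b, c, d, e, f}
  B6:   IN={b, d, f}   OUT={}

Merge at B4: OUT[B4] = IN[B5] = {b, c, d, e, f}
Applying B4's transfer function to that OUT value gives IN[B4] (row B4 above).

Answer: {b, c, d, e, f}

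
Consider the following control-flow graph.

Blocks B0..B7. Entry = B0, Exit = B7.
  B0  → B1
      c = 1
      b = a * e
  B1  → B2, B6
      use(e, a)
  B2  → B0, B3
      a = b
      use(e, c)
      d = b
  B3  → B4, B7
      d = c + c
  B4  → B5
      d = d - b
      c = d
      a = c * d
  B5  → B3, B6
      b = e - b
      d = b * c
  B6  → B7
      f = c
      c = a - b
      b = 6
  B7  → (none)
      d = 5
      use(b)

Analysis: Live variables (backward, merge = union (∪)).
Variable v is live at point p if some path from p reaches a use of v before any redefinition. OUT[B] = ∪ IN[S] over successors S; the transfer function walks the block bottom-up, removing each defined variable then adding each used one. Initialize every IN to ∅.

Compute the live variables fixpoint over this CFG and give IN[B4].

Answer: {b, d, e}

Working:
Per-block solution:
  B0:   IN={a, e}   OUT={a, b, c, e}
  B1:   IN={a, b, c, e}   OUT={a, b, c, e}
  B2:   IN={b, c, e}   OUT={a, b, c, e}
  B3:   IN={b, c, e}   OUT={b, d, e}
  B4:   IN={b, d, e}   OUT={a, b, c, e}
  B5:   IN={a, b, c, e}   OUT={a, b, c, e}
  B6:   IN={a, b, c}   OUT={b}
  B7:   IN={b}   OUT={}

Merge at B4: OUT[B4] = IN[B5] = {a, b, c, e}
Applying B4's transfer function to that OUT value gives IN[B4] (row B4 above).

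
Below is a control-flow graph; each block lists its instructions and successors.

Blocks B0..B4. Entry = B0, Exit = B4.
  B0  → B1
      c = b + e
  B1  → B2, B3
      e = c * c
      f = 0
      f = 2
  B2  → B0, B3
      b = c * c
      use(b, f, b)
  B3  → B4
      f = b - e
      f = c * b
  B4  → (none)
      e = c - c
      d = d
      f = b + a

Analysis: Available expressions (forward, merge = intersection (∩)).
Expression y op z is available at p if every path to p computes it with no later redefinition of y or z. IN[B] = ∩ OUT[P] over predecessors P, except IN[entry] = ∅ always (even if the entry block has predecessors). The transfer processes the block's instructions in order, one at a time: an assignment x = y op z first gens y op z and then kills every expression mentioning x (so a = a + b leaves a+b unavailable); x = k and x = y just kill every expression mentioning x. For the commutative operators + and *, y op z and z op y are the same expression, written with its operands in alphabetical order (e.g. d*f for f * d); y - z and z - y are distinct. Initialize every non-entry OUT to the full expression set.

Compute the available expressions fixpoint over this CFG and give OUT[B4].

Per-block solution:
  B0:   IN={}   OUT={b+e}
  B1:   IN={b+e}   OUT={c*c}
  B2:   IN={c*c}   OUT={c*c}
  B3:   IN={c*c}   OUT={b*c, b-e, c*c}
  B4:   IN={b*c, b-e, c*c}   OUT={a+b, b*c, c*c, c-c}

Merge at B4: IN[B4] = OUT[B3] = {b*c, b-e, c*c}
Applying B4's transfer function to that IN value gives OUT[B4] (row B4 above).

Answer: {a+b, b*c, c*c, c-c}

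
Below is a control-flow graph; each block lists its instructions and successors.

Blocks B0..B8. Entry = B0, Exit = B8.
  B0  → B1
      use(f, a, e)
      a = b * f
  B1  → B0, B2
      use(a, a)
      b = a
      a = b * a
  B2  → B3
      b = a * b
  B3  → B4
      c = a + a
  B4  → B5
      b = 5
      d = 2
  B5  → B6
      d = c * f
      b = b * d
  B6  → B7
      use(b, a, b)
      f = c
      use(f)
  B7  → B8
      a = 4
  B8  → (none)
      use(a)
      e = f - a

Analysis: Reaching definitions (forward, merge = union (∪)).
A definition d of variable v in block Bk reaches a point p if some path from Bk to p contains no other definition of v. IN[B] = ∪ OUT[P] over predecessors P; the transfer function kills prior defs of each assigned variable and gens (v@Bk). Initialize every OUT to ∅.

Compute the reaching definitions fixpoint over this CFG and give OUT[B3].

Answer: {a@B1, b@B2, c@B3}

Working:
Per-block solution:
  B0: | IN={a@B1, b@B1} | OUT={a@B0, b@B1}
  B1: | IN={a@B0, b@B1} | OUT={a@B1, b@B1}
  B2: | IN={a@B1, b@B1} | OUT={a@B1, b@B2}
  B3: | IN={a@B1, b@B2} | OUT={a@B1, b@B2, c@B3}
  B4: | IN={a@B1, b@B2, c@B3} | OUT={a@B1, b@B4, c@B3, d@B4}
  B5: | IN={a@B1, b@B4, c@B3, d@B4} | OUT={a@B1, b@B5, c@B3, d@B5}
  B6: | IN={a@B1, b@B5, c@B3, d@B5} | OUT={a@B1, b@B5, c@B3, d@B5, f@B6}
  B7: | IN={a@B1, b@B5, c@B3, d@B5, f@B6} | OUT={a@B7, b@B5, c@B3, d@B5, f@B6}
  B8: | IN={a@B7, b@B5, c@B3, d@B5, f@B6} | OUT={a@B7, b@B5, c@B3, d@B5, e@B8, f@B6}

Merge at B3: IN[B3] = OUT[B2] = {a@B1, b@B2}
Applying B3's transfer function to that IN value gives OUT[B3] (row B3 above).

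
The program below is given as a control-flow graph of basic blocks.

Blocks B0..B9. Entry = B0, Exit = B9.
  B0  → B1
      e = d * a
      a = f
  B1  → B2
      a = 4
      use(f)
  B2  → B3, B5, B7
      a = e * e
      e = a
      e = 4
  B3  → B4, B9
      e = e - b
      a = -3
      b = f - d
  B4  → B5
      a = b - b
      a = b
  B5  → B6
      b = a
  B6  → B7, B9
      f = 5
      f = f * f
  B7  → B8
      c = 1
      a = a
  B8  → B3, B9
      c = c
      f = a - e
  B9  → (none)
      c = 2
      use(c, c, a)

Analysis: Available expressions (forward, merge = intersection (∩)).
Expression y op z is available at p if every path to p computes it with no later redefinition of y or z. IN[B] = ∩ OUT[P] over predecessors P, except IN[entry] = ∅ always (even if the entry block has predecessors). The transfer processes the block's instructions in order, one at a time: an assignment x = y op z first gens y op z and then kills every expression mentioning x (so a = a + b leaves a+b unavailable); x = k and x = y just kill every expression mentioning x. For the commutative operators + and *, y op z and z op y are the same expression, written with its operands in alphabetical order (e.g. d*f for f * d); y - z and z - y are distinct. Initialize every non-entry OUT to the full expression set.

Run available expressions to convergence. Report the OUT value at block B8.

Fixpoint table:
  B0:  IN={}  OUT={}
  B1:  IN={}  OUT={}
  B2:  IN={}  OUT={}
  B3:  IN={}  OUT={f-d}
  B4:  IN={f-d}  OUT={b-b, f-d}
  B5:  IN={}  OUT={}
  B6:  IN={}  OUT={}
  B7:  IN={}  OUT={}
  B8:  IN={}  OUT={a-e}
  B9:  IN={}  OUT={}

Merge at B8: IN[B8] = OUT[B7] = {}
Applying B8's transfer function to that IN value gives OUT[B8] (row B8 above).

Answer: {a-e}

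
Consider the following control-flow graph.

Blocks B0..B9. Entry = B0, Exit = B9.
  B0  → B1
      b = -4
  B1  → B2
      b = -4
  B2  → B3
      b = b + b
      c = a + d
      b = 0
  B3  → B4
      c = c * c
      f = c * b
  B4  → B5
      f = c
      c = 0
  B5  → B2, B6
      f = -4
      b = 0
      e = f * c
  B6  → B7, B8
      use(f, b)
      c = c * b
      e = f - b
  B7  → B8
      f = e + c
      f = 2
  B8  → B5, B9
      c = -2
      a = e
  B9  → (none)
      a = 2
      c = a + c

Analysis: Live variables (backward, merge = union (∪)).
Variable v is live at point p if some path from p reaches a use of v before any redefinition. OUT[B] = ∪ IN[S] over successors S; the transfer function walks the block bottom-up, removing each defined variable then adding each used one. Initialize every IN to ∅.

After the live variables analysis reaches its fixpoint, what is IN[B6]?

Converged values:
  B0:   IN={a, d}   OUT={a, d}
  B1:   IN={a, d}   OUT={a, b, d}
  B2:   IN={a, b, d}   OUT={a, b, c, d}
  B3:   IN={a, b, c, d}   OUT={a, c, d}
  B4:   IN={a, c, d}   OUT={a, c, d}
  B5:   IN={a, c, d}   OUT={a, b, c, d, f}
  B6:   IN={b, c, d, f}   OUT={c, d, e}
  B7:   IN={c, d, e}   OUT={d, e}
  B8:   IN={d, e}   OUT={a, c, d}
  B9:   IN={c}   OUT={}

Merge at B6: OUT[B6] = IN[B7] ⊔ IN[B8] = {c, d, e}
Applying B6's transfer function to that OUT value gives IN[B6] (row B6 above).

Answer: {b, c, d, f}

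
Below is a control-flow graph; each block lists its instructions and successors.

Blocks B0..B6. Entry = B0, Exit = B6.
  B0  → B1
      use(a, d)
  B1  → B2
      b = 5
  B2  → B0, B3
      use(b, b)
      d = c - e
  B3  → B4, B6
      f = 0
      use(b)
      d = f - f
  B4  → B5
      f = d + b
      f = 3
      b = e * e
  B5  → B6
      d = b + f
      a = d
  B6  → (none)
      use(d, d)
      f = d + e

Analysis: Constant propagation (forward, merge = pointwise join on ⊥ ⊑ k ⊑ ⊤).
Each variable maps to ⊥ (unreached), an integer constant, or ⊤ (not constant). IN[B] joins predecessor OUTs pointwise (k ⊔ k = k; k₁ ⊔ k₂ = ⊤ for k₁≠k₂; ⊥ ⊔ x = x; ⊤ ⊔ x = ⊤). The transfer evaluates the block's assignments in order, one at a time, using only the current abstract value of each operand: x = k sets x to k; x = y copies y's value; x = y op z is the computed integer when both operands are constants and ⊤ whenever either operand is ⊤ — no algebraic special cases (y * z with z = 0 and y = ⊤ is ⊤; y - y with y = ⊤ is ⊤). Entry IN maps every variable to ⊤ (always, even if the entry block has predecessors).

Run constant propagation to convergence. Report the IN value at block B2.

Per-block solution:
  B0: | IN=(all ⊤) | OUT=(all ⊤)
  B1: | IN=(all ⊤) | OUT={b:5; rest ⊤}
  B2: | IN={b:5; rest ⊤} | OUT={b:5; rest ⊤}
  B3: | IN={b:5; rest ⊤} | OUT={b:5, d:0, f:0; rest ⊤}
  B4: | IN={b:5, d:0, f:0; rest ⊤} | OUT={d:0, f:3; rest ⊤}
  B5: | IN={d:0, f:3; rest ⊤} | OUT={f:3; rest ⊤}
  B6: | IN=(all ⊤) | OUT=(all ⊤)

Merge at B2: IN[B2] = OUT[B1] = {a: ⊤, b: 5, c: ⊤, d: ⊤, e: ⊤, f: ⊤}

Answer: {a: ⊤, b: 5, c: ⊤, d: ⊤, e: ⊤, f: ⊤}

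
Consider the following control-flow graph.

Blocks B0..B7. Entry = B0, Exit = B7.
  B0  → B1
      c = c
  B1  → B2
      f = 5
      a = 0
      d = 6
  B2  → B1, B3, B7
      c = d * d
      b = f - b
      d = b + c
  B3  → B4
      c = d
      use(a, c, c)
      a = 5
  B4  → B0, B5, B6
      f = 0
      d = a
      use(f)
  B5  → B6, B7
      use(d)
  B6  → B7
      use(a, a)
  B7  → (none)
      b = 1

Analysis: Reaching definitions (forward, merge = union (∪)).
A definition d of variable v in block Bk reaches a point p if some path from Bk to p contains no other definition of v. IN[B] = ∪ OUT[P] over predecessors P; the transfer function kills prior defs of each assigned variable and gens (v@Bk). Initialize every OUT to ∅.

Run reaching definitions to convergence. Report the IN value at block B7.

Converged values:
  B0:  IN={a@B3, b@B2, c@B3, d@B4, f@B4}  OUT={a@B3, b@B2, c@B0, d@B4, f@B4}
  B1:  IN={a@B1, a@B3, b@B2, c@B0, c@B2, d@B2, d@B4, f@B1, f@B4}  OUT={a@B1, b@B2, c@B0, c@B2, d@B1, f@B1}
  B2:  IN={a@B1, b@B2, c@B0, c@B2, d@B1, f@B1}  OUT={a@B1, b@B2, c@B2, d@B2, f@B1}
  B3:  IN={a@B1, b@B2, c@B2, d@B2, f@B1}  OUT={a@B3, b@B2, c@B3, d@B2, f@B1}
  B4:  IN={a@B3, b@B2, c@B3, d@B2, f@B1}  OUT={a@B3, b@B2, c@B3, d@B4, f@B4}
  B5:  IN={a@B3, b@B2, c@B3, d@B4, f@B4}  OUT={a@B3, b@B2, c@B3, d@B4, f@B4}
  B6:  IN={a@B3, b@B2, c@B3, d@B4, f@B4}  OUT={a@B3, b@B2, c@B3, d@B4, f@B4}
  B7:  IN={a@B1, a@B3, b@B2, c@B2, c@B3, d@B2, d@B4, f@B1, f@B4}  OUT={a@B1, a@B3, b@B7, c@B2, c@B3, d@B2, d@B4, f@B1, f@B4}

Merge at B7: IN[B7] = OUT[B2] ⊔ OUT[B5] ⊔ OUT[B6] = {a@B1, a@B3, b@B2, c@B2, c@B3, d@B2, d@B4, f@B1, f@B4}

Answer: {a@B1, a@B3, b@B2, c@B2, c@B3, d@B2, d@B4, f@B1, f@B4}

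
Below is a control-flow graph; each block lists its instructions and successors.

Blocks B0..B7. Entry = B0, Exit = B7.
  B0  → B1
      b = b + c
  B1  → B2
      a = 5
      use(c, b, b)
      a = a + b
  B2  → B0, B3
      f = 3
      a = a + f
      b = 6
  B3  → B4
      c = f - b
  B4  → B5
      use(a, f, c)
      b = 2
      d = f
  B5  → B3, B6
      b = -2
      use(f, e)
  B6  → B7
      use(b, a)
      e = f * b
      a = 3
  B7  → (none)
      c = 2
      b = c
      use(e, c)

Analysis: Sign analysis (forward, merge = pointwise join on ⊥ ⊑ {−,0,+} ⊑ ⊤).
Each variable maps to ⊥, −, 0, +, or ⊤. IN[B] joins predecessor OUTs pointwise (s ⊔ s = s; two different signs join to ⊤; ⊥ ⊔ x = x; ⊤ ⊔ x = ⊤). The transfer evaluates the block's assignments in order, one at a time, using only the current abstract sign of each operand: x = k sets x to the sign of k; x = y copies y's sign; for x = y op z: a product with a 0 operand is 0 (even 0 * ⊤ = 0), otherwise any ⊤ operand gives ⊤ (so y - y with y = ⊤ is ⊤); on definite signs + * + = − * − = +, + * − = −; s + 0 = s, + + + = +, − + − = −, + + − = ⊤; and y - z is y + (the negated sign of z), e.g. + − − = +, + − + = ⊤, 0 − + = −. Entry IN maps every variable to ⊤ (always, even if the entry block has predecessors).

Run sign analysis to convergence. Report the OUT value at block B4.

Per-block solution:
  B0:  IN=(all ⊤)  OUT=(all ⊤)
  B1:  IN=(all ⊤)  OUT=(all ⊤)
  B2:  IN=(all ⊤)  OUT={b:+, f:+; rest ⊤}
  B3:  IN={f:+; rest ⊤}  OUT={f:+; rest ⊤}
  B4:  IN={f:+; rest ⊤}  OUT={b:+, d:+, f:+; rest ⊤}
  B5:  IN={b:+, d:+, f:+; rest ⊤}  OUT={b:-, d:+, f:+; rest ⊤}
  B6:  IN={b:-, d:+, f:+; rest ⊤}  OUT={a:+, b:-, d:+, e:-, f:+; rest ⊤}
  B7:  IN={a:+, b:-, d:+, e:-, f:+; rest ⊤}  OUT={a:+, b:+, c:+, d:+, e:-, f:+; rest ⊤}

Merge at B4: IN[B4] = OUT[B3] = {a: ⊤, b: ⊤, c: ⊤, d: ⊤, e: ⊤, f: +}
Applying B4's transfer function to that IN value gives OUT[B4] (row B4 above).

Answer: {a: ⊤, b: +, c: ⊤, d: +, e: ⊤, f: +}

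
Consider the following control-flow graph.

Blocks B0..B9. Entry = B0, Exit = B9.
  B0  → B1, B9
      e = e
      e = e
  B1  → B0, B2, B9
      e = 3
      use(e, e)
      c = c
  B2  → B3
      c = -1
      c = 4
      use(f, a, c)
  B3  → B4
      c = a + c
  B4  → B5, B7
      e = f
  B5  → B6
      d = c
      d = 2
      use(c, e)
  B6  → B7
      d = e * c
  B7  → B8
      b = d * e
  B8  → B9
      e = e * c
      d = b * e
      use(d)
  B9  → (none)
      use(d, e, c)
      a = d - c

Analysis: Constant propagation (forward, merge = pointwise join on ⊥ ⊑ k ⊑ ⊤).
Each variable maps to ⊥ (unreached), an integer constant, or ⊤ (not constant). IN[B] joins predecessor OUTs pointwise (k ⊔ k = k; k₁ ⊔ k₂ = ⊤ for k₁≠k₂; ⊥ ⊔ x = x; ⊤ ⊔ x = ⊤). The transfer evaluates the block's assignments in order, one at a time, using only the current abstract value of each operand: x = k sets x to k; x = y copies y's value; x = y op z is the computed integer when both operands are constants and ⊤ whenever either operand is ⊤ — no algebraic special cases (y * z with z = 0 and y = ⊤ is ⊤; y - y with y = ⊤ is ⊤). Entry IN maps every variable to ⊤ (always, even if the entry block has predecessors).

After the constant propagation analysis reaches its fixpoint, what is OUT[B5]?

Per-block solution:
  B0: | IN=(all ⊤) | OUT=(all ⊤)
  B1: | IN=(all ⊤) | OUT={e:3; rest ⊤}
  B2: | IN={e:3; rest ⊤} | OUT={c:4, e:3; rest ⊤}
  B3: | IN={c:4, e:3; rest ⊤} | OUT={e:3; rest ⊤}
  B4: | IN={e:3; rest ⊤} | OUT=(all ⊤)
  B5: | IN=(all ⊤) | OUT={d:2; rest ⊤}
  B6: | IN={d:2; rest ⊤} | OUT=(all ⊤)
  B7: | IN=(all ⊤) | OUT=(all ⊤)
  B8: | IN=(all ⊤) | OUT=(all ⊤)
  B9: | IN=(all ⊤) | OUT=(all ⊤)

Merge at B5: IN[B5] = OUT[B4] = {a: ⊤, b: ⊤, c: ⊤, d: ⊤, e: ⊤, f: ⊤}
Applying B5's transfer function to that IN value gives OUT[B5] (row B5 above).

Answer: {a: ⊤, b: ⊤, c: ⊤, d: 2, e: ⊤, f: ⊤}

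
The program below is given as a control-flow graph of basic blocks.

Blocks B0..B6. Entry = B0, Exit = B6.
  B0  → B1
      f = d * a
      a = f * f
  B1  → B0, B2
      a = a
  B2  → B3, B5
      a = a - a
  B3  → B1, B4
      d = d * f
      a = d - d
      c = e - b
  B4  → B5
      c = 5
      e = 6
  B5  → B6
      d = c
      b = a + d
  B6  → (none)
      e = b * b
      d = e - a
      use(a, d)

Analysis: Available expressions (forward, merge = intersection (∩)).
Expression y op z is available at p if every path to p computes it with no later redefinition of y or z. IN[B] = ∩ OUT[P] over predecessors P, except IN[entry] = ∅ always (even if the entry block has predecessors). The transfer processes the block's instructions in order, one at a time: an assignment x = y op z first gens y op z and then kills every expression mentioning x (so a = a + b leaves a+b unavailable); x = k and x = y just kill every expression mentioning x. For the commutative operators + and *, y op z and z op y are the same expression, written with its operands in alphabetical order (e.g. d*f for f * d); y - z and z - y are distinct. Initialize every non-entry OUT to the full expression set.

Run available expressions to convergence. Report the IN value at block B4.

Answer: {d-d, e-b, f*f}

Working:
Fixpoint table:
  B0: | IN={} | OUT={f*f}
  B1: | IN={f*f} | OUT={f*f}
  B2: | IN={f*f} | OUT={f*f}
  B3: | IN={f*f} | OUT={d-d, e-b, f*f}
  B4: | IN={d-d, e-b, f*f} | OUT={d-d, f*f}
  B5: | IN={f*f} | OUT={a+d, f*f}
  B6: | IN={a+d, f*f} | OUT={b*b, e-a, f*f}

Merge at B4: IN[B4] = OUT[B3] = {d-d, e-b, f*f}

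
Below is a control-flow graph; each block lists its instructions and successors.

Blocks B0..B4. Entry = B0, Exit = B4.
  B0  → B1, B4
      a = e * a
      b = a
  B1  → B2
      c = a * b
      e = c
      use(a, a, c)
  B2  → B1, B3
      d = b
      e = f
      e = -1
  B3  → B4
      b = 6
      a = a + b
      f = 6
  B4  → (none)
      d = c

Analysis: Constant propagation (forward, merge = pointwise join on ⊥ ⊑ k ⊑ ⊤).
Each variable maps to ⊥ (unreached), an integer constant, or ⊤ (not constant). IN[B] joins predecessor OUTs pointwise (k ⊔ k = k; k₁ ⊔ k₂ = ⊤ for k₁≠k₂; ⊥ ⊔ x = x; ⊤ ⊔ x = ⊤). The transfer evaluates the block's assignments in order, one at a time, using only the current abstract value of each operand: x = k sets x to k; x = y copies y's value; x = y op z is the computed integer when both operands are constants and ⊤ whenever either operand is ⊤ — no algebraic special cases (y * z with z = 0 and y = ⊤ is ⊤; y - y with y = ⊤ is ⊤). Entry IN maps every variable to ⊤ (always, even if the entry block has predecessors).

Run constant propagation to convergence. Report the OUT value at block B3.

Fixpoint table:
  B0:  IN=(all ⊤)  OUT=(all ⊤)
  B1:  IN=(all ⊤)  OUT=(all ⊤)
  B2:  IN=(all ⊤)  OUT={e:-1; rest ⊤}
  B3:  IN={e:-1; rest ⊤}  OUT={b:6, e:-1, f:6; rest ⊤}
  B4:  IN=(all ⊤)  OUT=(all ⊤)

Merge at B3: IN[B3] = OUT[B2] = {a: ⊤, b: ⊤, c: ⊤, d: ⊤, e: -1, f: ⊤}
Applying B3's transfer function to that IN value gives OUT[B3] (row B3 above).

Answer: {a: ⊤, b: 6, c: ⊤, d: ⊤, e: -1, f: 6}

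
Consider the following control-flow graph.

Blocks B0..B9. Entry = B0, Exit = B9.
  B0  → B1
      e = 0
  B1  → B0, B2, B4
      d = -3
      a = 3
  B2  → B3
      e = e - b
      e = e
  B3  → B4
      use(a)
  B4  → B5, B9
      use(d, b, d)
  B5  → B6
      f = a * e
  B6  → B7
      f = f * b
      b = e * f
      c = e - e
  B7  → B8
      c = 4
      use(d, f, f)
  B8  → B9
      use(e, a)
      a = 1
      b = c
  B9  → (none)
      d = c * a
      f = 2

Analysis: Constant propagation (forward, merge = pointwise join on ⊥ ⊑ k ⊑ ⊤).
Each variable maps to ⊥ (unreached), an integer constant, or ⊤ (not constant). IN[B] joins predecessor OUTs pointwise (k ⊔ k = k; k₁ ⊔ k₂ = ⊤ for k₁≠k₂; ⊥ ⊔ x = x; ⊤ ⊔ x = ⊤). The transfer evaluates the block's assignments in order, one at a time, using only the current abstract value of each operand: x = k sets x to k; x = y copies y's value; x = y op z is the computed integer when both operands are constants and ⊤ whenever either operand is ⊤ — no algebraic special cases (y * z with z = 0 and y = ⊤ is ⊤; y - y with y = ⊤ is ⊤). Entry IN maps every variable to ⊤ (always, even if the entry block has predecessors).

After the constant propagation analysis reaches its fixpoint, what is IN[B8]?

Answer: {a: 3, b: ⊤, c: 4, d: -3, e: ⊤, f: ⊤}

Working:
Fixpoint table:
  B0:   IN=(all ⊤)   OUT={e:0; rest ⊤}
  B1:   IN={e:0; rest ⊤}   OUT={a:3, d:-3, e:0; rest ⊤}
  B2:   IN={a:3, d:-3, e:0; rest ⊤}   OUT={a:3, d:-3; rest ⊤}
  B3:   IN={a:3, d:-3; rest ⊤}   OUT={a:3, d:-3; rest ⊤}
  B4:   IN={a:3, d:-3; rest ⊤}   OUT={a:3, d:-3; rest ⊤}
  B5:   IN={a:3, d:-3; rest ⊤}   OUT={a:3, d:-3; rest ⊤}
  B6:   IN={a:3, d:-3; rest ⊤}   OUT={a:3, d:-3; rest ⊤}
  B7:   IN={a:3, d:-3; rest ⊤}   OUT={a:3, c:4, d:-3; rest ⊤}
  B8:   IN={a:3, c:4, d:-3; rest ⊤}   OUT={a:1, b:4, c:4, d:-3; rest ⊤}
  B9:   IN={d:-3; rest ⊤}   OUT={f:2; rest ⊤}

Merge at B8: IN[B8] = OUT[B7] = {a: 3, b: ⊤, c: 4, d: -3, e: ⊤, f: ⊤}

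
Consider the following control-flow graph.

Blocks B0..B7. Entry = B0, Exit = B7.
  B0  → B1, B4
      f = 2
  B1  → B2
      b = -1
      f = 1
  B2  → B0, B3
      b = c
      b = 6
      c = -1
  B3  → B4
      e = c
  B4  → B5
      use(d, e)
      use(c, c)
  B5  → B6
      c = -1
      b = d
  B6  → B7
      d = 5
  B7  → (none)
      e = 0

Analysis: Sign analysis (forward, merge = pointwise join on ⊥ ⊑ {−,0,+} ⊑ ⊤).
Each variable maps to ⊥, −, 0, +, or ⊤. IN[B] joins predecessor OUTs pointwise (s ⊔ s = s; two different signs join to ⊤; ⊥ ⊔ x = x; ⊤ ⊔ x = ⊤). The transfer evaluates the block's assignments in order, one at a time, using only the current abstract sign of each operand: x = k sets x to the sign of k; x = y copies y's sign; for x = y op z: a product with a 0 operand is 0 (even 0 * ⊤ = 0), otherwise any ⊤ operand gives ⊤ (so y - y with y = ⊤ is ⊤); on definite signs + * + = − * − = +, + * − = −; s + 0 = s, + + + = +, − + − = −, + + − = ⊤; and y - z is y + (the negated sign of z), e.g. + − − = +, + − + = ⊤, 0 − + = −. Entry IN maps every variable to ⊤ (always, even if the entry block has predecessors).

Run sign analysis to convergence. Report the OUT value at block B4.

Fixpoint table:
  B0:   IN=(all ⊤)   OUT={f:+; rest ⊤}
  B1:   IN={f:+; rest ⊤}   OUT={b:-, f:+; rest ⊤}
  B2:   IN={b:-, f:+; rest ⊤}   OUT={b:+, c:-, f:+; rest ⊤}
  B3:   IN={b:+, c:-, f:+; rest ⊤}   OUT={b:+, c:-, e:-, f:+; rest ⊤}
  B4:   IN={f:+; rest ⊤}   OUT={f:+; rest ⊤}
  B5:   IN={f:+; rest ⊤}   OUT={c:-, f:+; rest ⊤}
  B6:   IN={c:-, f:+; rest ⊤}   OUT={c:-, d:+, f:+; rest ⊤}
  B7:   IN={c:-, d:+, f:+; rest ⊤}   OUT={c:-, d:+, e:0, f:+; rest ⊤}

Merge at B4: IN[B4] = OUT[B0] ⊔ OUT[B3] = {a: ⊤, b: ⊤, c: ⊤, d: ⊤, e: ⊤, f: +}
Applying B4's transfer function to that IN value gives OUT[B4] (row B4 above).

Answer: {a: ⊤, b: ⊤, c: ⊤, d: ⊤, e: ⊤, f: +}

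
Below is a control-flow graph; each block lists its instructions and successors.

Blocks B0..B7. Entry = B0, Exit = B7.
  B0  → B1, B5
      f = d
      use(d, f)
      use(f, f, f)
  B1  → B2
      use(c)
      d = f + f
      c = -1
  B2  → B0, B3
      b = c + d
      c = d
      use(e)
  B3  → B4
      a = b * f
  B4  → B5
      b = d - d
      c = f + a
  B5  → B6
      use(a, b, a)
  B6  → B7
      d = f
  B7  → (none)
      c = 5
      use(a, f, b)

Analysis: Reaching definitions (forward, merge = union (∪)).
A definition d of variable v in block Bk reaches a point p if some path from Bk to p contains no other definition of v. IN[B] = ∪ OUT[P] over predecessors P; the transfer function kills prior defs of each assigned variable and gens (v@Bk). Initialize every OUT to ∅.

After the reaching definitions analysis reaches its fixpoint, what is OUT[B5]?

Answer: {a@B3, b@B2, b@B4, c@B2, c@B4, d@B1, f@B0}

Trace:
Fixpoint table:
  B0: | IN={b@B2, c@B2, d@B1, f@B0} | OUT={b@B2, c@B2, d@B1, f@B0}
  B1: | IN={b@B2, c@B2, d@B1, f@B0} | OUT={b@B2, c@B1, d@B1, f@B0}
  B2: | IN={b@B2, c@B1, d@B1, f@B0} | OUT={b@B2, c@B2, d@B1, f@B0}
  B3: | IN={b@B2, c@B2, d@B1, f@B0} | OUT={a@B3, b@B2, c@B2, d@B1, f@B0}
  B4: | IN={a@B3, b@B2, c@B2, d@B1, f@B0} | OUT={a@B3, b@B4, c@B4, d@B1, f@B0}
  B5: | IN={a@B3, b@B2, b@B4, c@B2, c@B4, d@B1, f@B0} | OUT={a@B3, b@B2, b@B4, c@B2, c@B4, d@B1, f@B0}
  B6: | IN={a@B3, b@B2, b@B4, c@B2, c@B4, d@B1, f@B0} | OUT={a@B3, b@B2, b@B4, c@B2, c@B4, d@B6, f@B0}
  B7: | IN={a@B3, b@B2, b@B4, c@B2, c@B4, d@B6, f@B0} | OUT={a@B3, b@B2, b@B4, c@B7, d@B6, f@B0}

Merge at B5: IN[B5] = OUT[B0] ⊔ OUT[B4] = {a@B3, b@B2, b@B4, c@B2, c@B4, d@B1, f@B0}
Applying B5's transfer function to that IN value gives OUT[B5] (row B5 above).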